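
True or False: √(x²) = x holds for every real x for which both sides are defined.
False.

Claim: √(x²) = x.
Test a specific point where both sides are defined: x = -3.
LHS = √(x²) ≈ 3.0000
RHS = x ≈ -3.0000
Since 3.0000 ≠ -3.0000, the equation fails at this point, so it cannot hold for every real x for which both sides are defined.
√(x²) = |x|, which differs from x whenever x < 0 (both sides are defined for every real x).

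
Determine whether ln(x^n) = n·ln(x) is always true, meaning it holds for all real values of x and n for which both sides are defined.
Yes, this is an identity.

Claim: ln(x^n) = n·ln(x).
Reasoning: The right side requires x > 0. For x > 0, x^n = (e^(ln x))^n = e^(n·ln x), so taking ln of both sides gives ln(x^n) = n·ln(x).
So the two sides agree for all real values of x and n for which both sides are defined.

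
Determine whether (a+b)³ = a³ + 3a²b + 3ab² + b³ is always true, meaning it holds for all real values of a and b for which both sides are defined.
Claim: (a+b)³ = a³ + 3a²b + 3ab² + b³.
Reasoning: (a+b)³ = (a+b)(a+b)² = (a+b)(a² + 2ab + b²) = a³ + 2a²b + ab² + a²b + 2ab² + b³ = a³ + 3a²b + 3ab² + b³.
So the two sides agree for all real values of a and b for which both sides are defined.

Conclusion: Yes, this is an identity.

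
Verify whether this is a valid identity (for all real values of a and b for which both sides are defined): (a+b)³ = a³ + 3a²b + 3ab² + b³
Yes, this is an identity.

Claim: (a+b)³ = a³ + 3a²b + 3ab² + b³.
Reasoning: (a+b)³ = (a+b)(a+b)² = (a+b)(a² + 2ab + b²) = a³ + 2a²b + ab² + a²b + 2ab² + b³ = a³ + 3a²b + 3ab² + b³.
So the two sides agree for all real values of a and b for which both sides are defined.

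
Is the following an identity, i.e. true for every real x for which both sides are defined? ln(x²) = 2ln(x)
Claim: ln(x²) = 2ln(x).
Reasoning: The right side requires x > 0. For x > 0, x² = (e^(ln x))² = e^(2ln x), so ln(x²) = 2ln(x). (For x < 0 the right side is undefined, so those values are outside the claim.)
So the two sides agree for every real x for which both sides are defined.

Conclusion: Yes, this is an identity.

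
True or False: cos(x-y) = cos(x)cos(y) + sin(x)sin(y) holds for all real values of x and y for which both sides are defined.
True.

Claim: cos(x-y) = cos(x)cos(y) + sin(x)sin(y).
Reasoning: Replace y by -y in cos(x+y) = cos(x)cos(y) - sin(x)sin(y) and use cos(-y) = cos(y), sin(-y) = -sin(y): cos(x-y) = cos(x)cos(y) + sin(x)sin(y).
So the two sides agree for all real values of x and y for which both sides are defined.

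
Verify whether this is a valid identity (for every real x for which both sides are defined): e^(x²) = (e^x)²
No, this is NOT an identity.

Claim: e^(x²) = (e^x)².
Test a specific point where both sides are defined: x = -3.
LHS = e^(x²) ≈ 8103.0839
RHS = (e^x)² ≈ 0.0025
Since 8103.0839 ≠ 0.0025, the equation fails at this point, so it cannot hold for every real x for which both sides are defined.
(e^x)² = e^(2x), and 2x ≠ x² in general.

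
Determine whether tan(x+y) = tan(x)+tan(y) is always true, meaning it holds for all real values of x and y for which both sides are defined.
Claim: tan(x+y) = tan(x)+tan(y).
Test a specific point where both sides are defined: x = π/4, y = π/3.
LHS = tan(x+y) ≈ -3.7321
RHS = tan(x)+tan(y) ≈ 2.7321
Since -3.7321 ≠ 2.7321, the equation fails at this point, so it cannot hold for all real values of x and y for which both sides are defined.
The correct formula is tan(x+y) = (tan(x) + tan(y))/(1 - tan(x)tan(y)).

Conclusion: No, this is NOT an identity.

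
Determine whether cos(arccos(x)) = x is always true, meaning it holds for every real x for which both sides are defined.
Claim: cos(arccos(x)) = x.
Reasoning: For -1 ≤ x ≤ 1 (where arccos is defined), arccos(x) is by definition an angle whose cosine equals x. Taking the cosine of that angle returns x. (Note the other order, arccos(cos x) = x, is NOT an identity.)
So the two sides agree for every real x for which both sides are defined.

Conclusion: Yes, this is an identity.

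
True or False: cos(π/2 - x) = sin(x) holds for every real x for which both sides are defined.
True.

Claim: cos(π/2 - x) = sin(x).
Reasoning: Use cos(u - v) = cos(u)cos(v) + sin(u)sin(v) with u = π/2, v = x: cos(π/2)cos(x) + sin(π/2)sin(x) = 0·cos(x) + 1·sin(x) = sin(x).
So the two sides agree for every real x for which both sides are defined.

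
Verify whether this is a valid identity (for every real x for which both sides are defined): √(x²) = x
No, this is NOT an identity.

Claim: √(x²) = x.
Test a specific point where both sides are defined: x = -2.
LHS = √(x²) ≈ 2.0000
RHS = x ≈ -2.0000
Since 2.0000 ≠ -2.0000, the equation fails at this point, so it cannot hold for every real x for which both sides are defined.
√(x²) = |x|, which differs from x whenever x < 0 (both sides are defined for every real x).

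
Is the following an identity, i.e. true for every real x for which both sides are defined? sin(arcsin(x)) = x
Yes, this is an identity.

Claim: sin(arcsin(x)) = x.
Reasoning: For -1 ≤ x ≤ 1 (where arcsin is defined), arcsin(x) is by definition an angle whose sine equals x. Taking the sine of that angle returns x. (Note the other order, arcsin(sin x) = x, is NOT an identity.)
So the two sides agree for every real x for which both sides are defined.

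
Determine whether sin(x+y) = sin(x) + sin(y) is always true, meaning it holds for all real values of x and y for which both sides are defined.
No, this is NOT an identity.

Claim: sin(x+y) = sin(x) + sin(y).
Test a specific point where both sides are defined: x = -π/3, y = -π/3.
LHS = sin(x+y) ≈ -0.8660
RHS = sin(x) + sin(y) ≈ -1.7321
Since -0.8660 ≠ -1.7321, the equation fails at this point, so it cannot hold for all real values of x and y for which both sides are defined.
The correct expansion is sin(x+y) = sin(x)cos(y) + cos(x)sin(y); sine is not additive.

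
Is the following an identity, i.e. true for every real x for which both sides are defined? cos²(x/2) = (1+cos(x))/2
Claim: cos²(x/2) = (1+cos(x))/2.
Reasoning: Use cos(2θ) = 2cos²θ - 1 with θ = x/2: cos(x) = 2cos²(x/2) - 1. Solving for cos²(x/2) gives (1 + cos(x))/2.
So the two sides agree for every real x for which both sides are defined.

Conclusion: Yes, this is an identity.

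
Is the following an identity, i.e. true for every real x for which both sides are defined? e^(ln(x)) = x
Yes, this is an identity.

Claim: e^(ln(x)) = x.
Reasoning: For x > 0, ln(x) is by definition the exponent p such that e^p = x. Raising e to that exponent therefore returns x: e^(ln x) = x.
So the two sides agree for every real x for which both sides are defined.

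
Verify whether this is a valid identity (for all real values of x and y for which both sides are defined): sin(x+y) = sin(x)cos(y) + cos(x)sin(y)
Yes, this is an identity.

Claim: sin(x+y) = sin(x)cos(y) + cos(x)sin(y).
Reasoning: By Euler's formula e^(i(x+y)) = e^(ix)·e^(iy) = (cos x + i·sin x)(cos y + i·sin y). The imaginary part of the left side is sin(x+y); the imaginary part of the product is sin(x)cos(y) + cos(x)sin(y).
So the two sides agree for all real values of x and y for which both sides are defined.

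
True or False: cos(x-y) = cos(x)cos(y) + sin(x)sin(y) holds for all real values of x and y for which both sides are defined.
True.

Claim: cos(x-y) = cos(x)cos(y) + sin(x)sin(y).
Reasoning: Replace y by -y in cos(x+y) = cos(x)cos(y) - sin(x)sin(y) and use cos(-y) = cos(y), sin(-y) = -sin(y): cos(x-y) = cos(x)cos(y) + sin(x)sin(y).
So the two sides agree for all real values of x and y for which both sides are defined.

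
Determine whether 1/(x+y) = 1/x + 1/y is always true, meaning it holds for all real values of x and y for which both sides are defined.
Claim: 1/(x+y) = 1/x + 1/y.
Test a specific point where both sides are defined: x = 3, y = -2.
LHS = 1/(x+y) ≈ 1.0000
RHS = 1/x + 1/y ≈ -0.1667
Since 1.0000 ≠ -0.1667, the equation fails at this point, so it cannot hold for all real values of x and y for which both sides are defined.
1/x + 1/y = (x+y)/(xy), which is not 1/(x+y).

Conclusion: No, this is NOT an identity.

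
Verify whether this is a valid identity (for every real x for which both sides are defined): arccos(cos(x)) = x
No, this is NOT an identity.

Claim: arccos(cos(x)) = x.
Test a specific point where both sides are defined: x = -π/6.
LHS = arccos(cos(x)) ≈ 0.5236
RHS = x ≈ -0.5236
Since 0.5236 ≠ -0.5236, the equation fails at this point, so it cannot hold for every real x for which both sides are defined.
arccos only returns values in [0, π], so arccos(cos(x)) = x holds only for x in that interval, not for all real x.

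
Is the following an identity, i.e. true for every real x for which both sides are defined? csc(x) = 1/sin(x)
Yes, this is an identity.

Claim: csc(x) = 1/sin(x).
Reasoning: csc(x) is by definition the reciprocal of sin(x), wherever sin(x) ≠ 0.
So the two sides agree for every real x for which both sides are defined.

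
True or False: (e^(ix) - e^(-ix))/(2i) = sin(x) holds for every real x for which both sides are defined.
True.

Claim: (e^(ix) - e^(-ix))/(2i) = sin(x).
Reasoning: By Euler's formula e^(ix) = cos(x) + i·sin(x) and e^(-ix) = cos(x) - i·sin(x). Subtracting cancels the cosine terms: e^(ix) - e^(-ix) = 2i·sin(x); divide by 2i.
So the two sides agree for every real x for which both sides are defined.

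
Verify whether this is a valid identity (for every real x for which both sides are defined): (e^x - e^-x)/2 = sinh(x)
Claim: (e^x - e^-x)/2 = sinh(x).
Reasoning: This is exactly the definition of the hyperbolic sine: sinh(x) := (e^x - e^-x)/2.
So the two sides agree for every real x for which both sides are defined.

Conclusion: Yes, this is an identity.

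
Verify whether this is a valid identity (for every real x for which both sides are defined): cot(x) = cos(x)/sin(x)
Yes, this is an identity.

Claim: cot(x) = cos(x)/sin(x).
Reasoning: cot(x) is defined as 1/tan(x) = 1/(sin(x)/cos(x)) = cos(x)/sin(x), wherever sin(x) ≠ 0.
So the two sides agree for every real x for which both sides are defined.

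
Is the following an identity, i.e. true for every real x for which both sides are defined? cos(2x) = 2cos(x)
No, this is NOT an identity.

Claim: cos(2x) = 2cos(x).
Test a specific point where both sides are defined: x = -π/2.
LHS = cos(2x) ≈ -1.0000
RHS = 2cos(x) ≈ 0.0000
Since -1.0000 ≠ 0.0000, the equation fails at this point, so it cannot hold for every real x for which both sides are defined.
The correct double-angle formula is cos(2x) = cos²x - sin²x.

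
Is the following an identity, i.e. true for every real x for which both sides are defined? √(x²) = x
No, this is NOT an identity.

Claim: √(x²) = x.
Test a specific point where both sides are defined: x = -1.
LHS = √(x²) ≈ 1.0000
RHS = x ≈ -1.0000
Since 1.0000 ≠ -1.0000, the equation fails at this point, so it cannot hold for every real x for which both sides are defined.
√(x²) = |x|, which differs from x whenever x < 0 (both sides are defined for every real x).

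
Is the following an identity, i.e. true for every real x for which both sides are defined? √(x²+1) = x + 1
No, this is NOT an identity.

Claim: √(x²+1) = x + 1.
Test a specific point where both sides are defined: x = 3/2.
LHS = √(x²+1) ≈ 1.8028
RHS = x + 1 ≈ 2.5000
Since 1.8028 ≠ 2.5000, the equation fails at this point, so it cannot hold for every real x for which both sides are defined.
(x+1)² = x² + 2x + 1 ≠ x² + 1 unless x = 0.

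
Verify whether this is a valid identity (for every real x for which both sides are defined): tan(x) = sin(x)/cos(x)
Claim: tan(x) = sin(x)/cos(x).
Reasoning: For an angle x whose terminal point on the unit circle is (cos x, sin x), tan(x) is defined as the ratio (second coordinate)/(first coordinate) = sin(x)/cos(x), wherever cos(x) ≠ 0.
So the two sides agree for every real x for which both sides are defined.

Conclusion: Yes, this is an identity.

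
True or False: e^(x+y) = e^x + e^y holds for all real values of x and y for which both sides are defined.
Claim: e^(x+y) = e^x + e^y.
Test a specific point where both sides are defined: x = 1, y = -2.
LHS = e^(x+y) ≈ 0.3679
RHS = e^x + e^y ≈ 2.8536
Since 0.3679 ≠ 2.8536, the equation fails at this point, so it cannot hold for all real values of x and y for which both sides are defined.
The correct rule is e^(x+y) = e^x · e^y (a product, not a sum).

Conclusion: False.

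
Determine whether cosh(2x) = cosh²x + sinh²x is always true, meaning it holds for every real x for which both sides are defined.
Yes, this is an identity.

Claim: cosh(2x) = cosh²x + sinh²x.
Reasoning: cosh²x = (e^(2x) + 2 + e^(-2x))/4 and sinh²x = (e^(2x) - 2 + e^(-2x))/4. Adding gives (2e^(2x) + 2e^(-2x))/4 = (e^(2x) + e^(-2x))/2 = cosh(2x).
So the two sides agree for every real x for which both sides are defined.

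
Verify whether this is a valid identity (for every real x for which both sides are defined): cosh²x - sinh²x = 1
Claim: cosh²x - sinh²x = 1.
Reasoning: With cosh(x) = (e^x + e^-x)/2 and sinh(x) = (e^x - e^-x)/2: cosh²x = (e^(2x) + 2 + e^(-2x))/4 and sinh²x = (e^(2x) - 2 + e^(-2x))/4. Subtracting leaves 4/4 = 1.
So the two sides agree for every real x for which both sides are defined.

Conclusion: Yes, this is an identity.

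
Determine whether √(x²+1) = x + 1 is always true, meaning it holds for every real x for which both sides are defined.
No, this is NOT an identity.

Claim: √(x²+1) = x + 1.
Test a specific point where both sides are defined: x = -1.
LHS = √(x²+1) ≈ 1.4142
RHS = x + 1 ≈ 0.0000
Since 1.4142 ≠ 0.0000, the equation fails at this point, so it cannot hold for every real x for which both sides are defined.
(x+1)² = x² + 2x + 1 ≠ x² + 1 unless x = 0.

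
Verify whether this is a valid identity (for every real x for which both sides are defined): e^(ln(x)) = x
Yes, this is an identity.

Claim: e^(ln(x)) = x.
Reasoning: For x > 0, ln(x) is by definition the exponent p such that e^p = x. Raising e to that exponent therefore returns x: e^(ln x) = x.
So the two sides agree for every real x for which both sides are defined.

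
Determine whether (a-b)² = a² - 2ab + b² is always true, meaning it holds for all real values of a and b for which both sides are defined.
Yes, this is an identity.

Claim: (a-b)² = a² - 2ab + b².
Reasoning: Expand: (a-b)² = (a-b)(a-b) = a·a - a·b - b·a + b·b = a² - 2ab + b².
So the two sides agree for all real values of a and b for which both sides are defined.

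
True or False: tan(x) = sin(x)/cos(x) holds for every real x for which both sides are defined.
Claim: tan(x) = sin(x)/cos(x).
Reasoning: For an angle x whose terminal point on the unit circle is (cos x, sin x), tan(x) is defined as the ratio (second coordinate)/(first coordinate) = sin(x)/cos(x), wherever cos(x) ≠ 0.
So the two sides agree for every real x for which both sides are defined.

Conclusion: True.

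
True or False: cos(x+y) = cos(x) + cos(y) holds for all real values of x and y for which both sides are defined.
False.

Claim: cos(x+y) = cos(x) + cos(y).
Test a specific point where both sides are defined: x = -π/4, y = π.
LHS = cos(x+y) ≈ -0.7071
RHS = cos(x) + cos(y) ≈ -0.2929
Since -0.7071 ≠ -0.2929, the equation fails at this point, so it cannot hold for all real values of x and y for which both sides are defined.
The correct expansion is cos(x+y) = cos(x)cos(y) - sin(x)sin(y); cosine is not additive.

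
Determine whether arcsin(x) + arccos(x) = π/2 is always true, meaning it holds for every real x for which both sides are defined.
Yes, this is an identity.

Claim: arcsin(x) + arccos(x) = π/2.
Reasoning: Both sides are defined for -1 ≤ x ≤ 1. Let θ = arcsin(x), so sin θ = x and θ ∈ [-π/2, π/2]. Then cos(π/2 - θ) = sin θ = x and π/2 - θ ∈ [0, π], which is exactly the range of arccos, so arccos(x) = π/2 - θ. Adding: arcsin(x) + arccos(x) = θ + (π/2 - θ) = π/2.
So the two sides agree for every real x for which both sides are defined.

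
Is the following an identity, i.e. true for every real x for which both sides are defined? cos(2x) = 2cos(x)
No, this is NOT an identity.

Claim: cos(2x) = 2cos(x).
Test a specific point where both sides are defined: x = 2π/3.
LHS = cos(2x) ≈ -0.5000
RHS = 2cos(x) ≈ -1.0000
Since -0.5000 ≠ -1.0000, the equation fails at this point, so it cannot hold for every real x for which both sides are defined.
The correct double-angle formula is cos(2x) = cos²x - sin²x.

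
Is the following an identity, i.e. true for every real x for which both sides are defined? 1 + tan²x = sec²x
Yes, this is an identity.

Claim: 1 + tan²x = sec²x.
Reasoning: Start from sin²x + cos²x = 1 and divide every term by cos²x (allowed wherever tan x and sec x are defined): tan²x + 1 = 1/cos²x = sec²x.
So the two sides agree for every real x for which both sides are defined.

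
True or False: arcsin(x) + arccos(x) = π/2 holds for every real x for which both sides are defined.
Claim: arcsin(x) + arccos(x) = π/2.
Reasoning: Both sides are defined for -1 ≤ x ≤ 1. Let θ = arcsin(x), so sin θ = x and θ ∈ [-π/2, π/2]. Then cos(π/2 - θ) = sin θ = x and π/2 - θ ∈ [0, π], which is exactly the range of arccos, so arccos(x) = π/2 - θ. Adding: arcsin(x) + arccos(x) = θ + (π/2 - θ) = π/2.
So the two sides agree for every real x for which both sides are defined.

Conclusion: True.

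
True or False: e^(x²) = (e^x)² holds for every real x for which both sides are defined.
False.

Claim: e^(x²) = (e^x)².
Test a specific point where both sides are defined: x = 1/2.
LHS = e^(x²) ≈ 1.2840
RHS = (e^x)² ≈ 2.7183
Since 1.2840 ≠ 2.7183, the equation fails at this point, so it cannot hold for every real x for which both sides are defined.
(e^x)² = e^(2x), and 2x ≠ x² in general.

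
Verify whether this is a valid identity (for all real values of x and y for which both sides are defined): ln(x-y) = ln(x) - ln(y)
Claim: ln(x-y) = ln(x) - ln(y).
Test a specific point where both sides are defined: x = 2, y = 1/2.
LHS = ln(x-y) ≈ 0.4055
RHS = ln(x) - ln(y) ≈ 1.3863
Since 0.4055 ≠ 1.3863, the equation fails at this point, so it cannot hold for all real values of x and y for which both sides are defined.
ln(x) - ln(y) = ln(x/y), not ln(x-y).

Conclusion: No, this is NOT an identity.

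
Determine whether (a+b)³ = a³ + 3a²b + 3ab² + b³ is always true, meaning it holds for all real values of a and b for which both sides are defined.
Yes, this is an identity.

Claim: (a+b)³ = a³ + 3a²b + 3ab² + b³.
Reasoning: (a+b)³ = (a+b)(a+b)² = (a+b)(a² + 2ab + b²) = a³ + 2a²b + ab² + a²b + 2ab² + b³ = a³ + 3a²b + 3ab² + b³.
So the two sides agree for all real values of a and b for which both sides are defined.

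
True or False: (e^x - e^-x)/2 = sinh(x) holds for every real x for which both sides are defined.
True.

Claim: (e^x - e^-x)/2 = sinh(x).
Reasoning: This is exactly the definition of the hyperbolic sine: sinh(x) := (e^x - e^-x)/2.
So the two sides agree for every real x for which both sides are defined.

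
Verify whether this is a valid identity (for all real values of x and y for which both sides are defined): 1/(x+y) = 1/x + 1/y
No, this is NOT an identity.

Claim: 1/(x+y) = 1/x + 1/y.
Test a specific point where both sides are defined: x = -3, y = -1.
LHS = 1/(x+y) ≈ -0.2500
RHS = 1/x + 1/y ≈ -1.3333
Since -0.2500 ≠ -1.3333, the equation fails at this point, so it cannot hold for all real values of x and y for which both sides are defined.
1/x + 1/y = (x+y)/(xy), which is not 1/(x+y).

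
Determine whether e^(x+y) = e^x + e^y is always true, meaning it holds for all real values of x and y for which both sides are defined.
Claim: e^(x+y) = e^x + e^y.
Test a specific point where both sides are defined: x = 4, y = 1.
LHS = e^(x+y) ≈ 148.4132
RHS = e^x + e^y ≈ 57.3164
Since 148.4132 ≠ 57.3164, the equation fails at this point, so it cannot hold for all real values of x and y for which both sides are defined.
The correct rule is e^(x+y) = e^x · e^y (a product, not a sum).

Conclusion: No, this is NOT an identity.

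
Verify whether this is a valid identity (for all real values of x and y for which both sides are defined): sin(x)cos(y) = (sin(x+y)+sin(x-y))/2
Claim: sin(x)cos(y) = (sin(x+y)+sin(x-y))/2.
Reasoning: sin(x+y) = sin(x)cos(y) + cos(x)sin(y) and sin(x-y) = sin(x)cos(y) - cos(x)sin(y). Adding, sin(x+y) + sin(x-y) = 2sin(x)cos(y); divide by 2.
So the two sides agree for all real values of x and y for which both sides are defined.

Conclusion: Yes, this is an identity.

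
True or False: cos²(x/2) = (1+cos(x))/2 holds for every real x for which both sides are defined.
Claim: cos²(x/2) = (1+cos(x))/2.
Reasoning: Use cos(2θ) = 2cos²θ - 1 with θ = x/2: cos(x) = 2cos²(x/2) - 1. Solving for cos²(x/2) gives (1 + cos(x))/2.
So the two sides agree for every real x for which both sides are defined.

Conclusion: True.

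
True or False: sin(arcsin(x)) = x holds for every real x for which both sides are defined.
Claim: sin(arcsin(x)) = x.
Reasoning: For -1 ≤ x ≤ 1 (where arcsin is defined), arcsin(x) is by definition an angle whose sine equals x. Taking the sine of that angle returns x. (Note the other order, arcsin(sin x) = x, is NOT an identity.)
So the two sides agree for every real x for which both sides are defined.

Conclusion: True.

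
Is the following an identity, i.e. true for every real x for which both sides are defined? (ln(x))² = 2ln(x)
Claim: (ln(x))² = 2ln(x).
Test a specific point where both sides are defined: x = 2.
LHS = (ln(x))² ≈ 0.4805
RHS = 2ln(x) ≈ 1.3863
Since 0.4805 ≠ 1.3863, the equation fails at this point, so it cannot hold for every real x for which both sides are defined.
2ln(x) equals ln(x²), which is not the same as (ln x)².

Conclusion: No, this is NOT an identity.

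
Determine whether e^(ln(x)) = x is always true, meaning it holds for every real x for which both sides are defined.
Claim: e^(ln(x)) = x.
Reasoning: For x > 0, ln(x) is by definition the exponent p such that e^p = x. Raising e to that exponent therefore returns x: e^(ln x) = x.
So the two sides agree for every real x for which both sides are defined.

Conclusion: Yes, this is an identity.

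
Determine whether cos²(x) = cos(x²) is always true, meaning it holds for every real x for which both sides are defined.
Claim: cos²(x) = cos(x²).
Test a specific point where both sides are defined: x = 3π/4.
LHS = cos²(x) ≈ 0.5000
RHS = cos(x²) ≈ 0.7442
Since 0.5000 ≠ 0.7442, the equation fails at this point, so it cannot hold for every real x for which both sides are defined.
cos²(x) means (cos x)², squaring the output; cos(x²) squares the input. These are different functions.

Conclusion: No, this is NOT an identity.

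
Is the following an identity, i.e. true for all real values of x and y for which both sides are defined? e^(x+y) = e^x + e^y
Claim: e^(x+y) = e^x + e^y.
Test a specific point where both sides are defined: x = 1/2, y = 1/2.
LHS = e^(x+y) ≈ 2.7183
RHS = e^x + e^y ≈ 3.2974
Since 2.7183 ≠ 3.2974, the equation fails at this point, so it cannot hold for all real values of x and y for which both sides are defined.
The correct rule is e^(x+y) = e^x · e^y (a product, not a sum).

Conclusion: No, this is NOT an identity.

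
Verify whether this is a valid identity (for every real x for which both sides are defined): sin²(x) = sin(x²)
Claim: sin²(x) = sin(x²).
Test a specific point where both sides are defined: x = π/4.
LHS = sin²(x) ≈ 0.5000
RHS = sin(x²) ≈ 0.5785
Since 0.5000 ≠ 0.5785, the equation fails at this point, so it cannot hold for every real x for which both sides are defined.
sin²(x) means (sin x)², squaring the output; sin(x²) squares the input. These are different functions.

Conclusion: No, this is NOT an identity.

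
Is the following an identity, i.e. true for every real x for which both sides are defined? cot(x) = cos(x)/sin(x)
Yes, this is an identity.

Claim: cot(x) = cos(x)/sin(x).
Reasoning: cot(x) is defined as 1/tan(x) = 1/(sin(x)/cos(x)) = cos(x)/sin(x), wherever sin(x) ≠ 0.
So the two sides agree for every real x for which both sides are defined.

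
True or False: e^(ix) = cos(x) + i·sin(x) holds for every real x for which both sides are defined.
True.

Claim: e^(ix) = cos(x) + i·sin(x).
Reasoning: Euler's formula. Expand e^(ix) = Σ (ix)^k / k!. Since i² = -1, the even-k terms are Σ (-1)^m x^(2m)/(2m)! = cos(x) and the odd-k terms are i · Σ (-1)^m x^(2m+1)/(2m+1)! = i·sin(x).
So the two sides agree for every real x for which both sides are defined.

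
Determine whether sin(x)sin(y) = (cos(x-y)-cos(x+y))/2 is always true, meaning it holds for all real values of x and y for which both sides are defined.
Yes, this is an identity.

Claim: sin(x)sin(y) = (cos(x-y)-cos(x+y))/2.
Reasoning: cos(x-y) = cos(x)cos(y) + sin(x)sin(y) and cos(x+y) = cos(x)cos(y) - sin(x)sin(y). Subtracting, cos(x-y) - cos(x+y) = 2sin(x)sin(y); divide by 2.
So the two sides agree for all real values of x and y for which both sides are defined.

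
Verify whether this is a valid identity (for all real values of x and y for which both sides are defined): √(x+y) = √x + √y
No, this is NOT an identity.

Claim: √(x+y) = √x + √y.
Test a specific point where both sides are defined: x = 3/2, y = 1.
LHS = √(x+y) ≈ 1.5811
RHS = √x + √y ≈ 2.2247
Since 1.5811 ≠ 2.2247, the equation fails at this point, so it cannot hold for all real values of x and y for which both sides are defined.
Squaring the right side gives x + 2√(xy) + y, not x + y.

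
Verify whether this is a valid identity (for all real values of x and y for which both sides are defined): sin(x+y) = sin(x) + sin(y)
Claim: sin(x+y) = sin(x) + sin(y).
Test a specific point where both sides are defined: x = π/4, y = 3π/4.
LHS = sin(x+y) ≈ 0.0000
RHS = sin(x) + sin(y) ≈ 1.4142
Since 0.0000 ≠ 1.4142, the equation fails at this point, so it cannot hold for all real values of x and y for which both sides are defined.
The correct expansion is sin(x+y) = sin(x)cos(y) + cos(x)sin(y); sine is not additive.

Conclusion: No, this is NOT an identity.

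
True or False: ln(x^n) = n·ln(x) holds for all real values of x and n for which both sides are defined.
Claim: ln(x^n) = n·ln(x).
Reasoning: The right side requires x > 0. For x > 0, x^n = (e^(ln x))^n = e^(n·ln x), so taking ln of both sides gives ln(x^n) = n·ln(x).
So the two sides agree for all real values of x and n for which both sides are defined.

Conclusion: True.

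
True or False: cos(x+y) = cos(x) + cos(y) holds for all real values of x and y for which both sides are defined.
False.

Claim: cos(x+y) = cos(x) + cos(y).
Test a specific point where both sides are defined: x = π, y = π/4.
LHS = cos(x+y) ≈ -0.7071
RHS = cos(x) + cos(y) ≈ -0.2929
Since -0.7071 ≠ -0.2929, the equation fails at this point, so it cannot hold for all real values of x and y for which both sides are defined.
The correct expansion is cos(x+y) = cos(x)cos(y) - sin(x)sin(y); cosine is not additive.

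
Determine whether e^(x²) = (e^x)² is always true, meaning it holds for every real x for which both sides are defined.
Claim: e^(x²) = (e^x)².
Test a specific point where both sides are defined: x = 1/2.
LHS = e^(x²) ≈ 1.2840
RHS = (e^x)² ≈ 2.7183
Since 1.2840 ≠ 2.7183, the equation fails at this point, so it cannot hold for every real x for which both sides are defined.
(e^x)² = e^(2x), and 2x ≠ x² in general.

Conclusion: No, this is NOT an identity.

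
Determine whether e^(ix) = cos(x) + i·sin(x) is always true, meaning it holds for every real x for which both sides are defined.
Claim: e^(ix) = cos(x) + i·sin(x).
Reasoning: Euler's formula. Expand e^(ix) = Σ (ix)^k / k!. Since i² = -1, the even-k terms are Σ (-1)^m x^(2m)/(2m)! = cos(x) and the odd-k terms are i · Σ (-1)^m x^(2m+1)/(2m+1)! = i·sin(x).
So the two sides agree for every real x for which both sides are defined.

Conclusion: Yes, this is an identity.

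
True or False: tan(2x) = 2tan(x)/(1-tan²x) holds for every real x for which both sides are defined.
Claim: tan(2x) = 2tan(x)/(1-tan²x).
Reasoning: tan(2x) = sin(2x)/cos(2x) = 2sin(x)cos(x) / (cos²x - sin²x). Divide numerator and denominator by cos²x: 2tan(x) / (1 - tan²x).
So the two sides agree for every real x for which both sides are defined.

Conclusion: True.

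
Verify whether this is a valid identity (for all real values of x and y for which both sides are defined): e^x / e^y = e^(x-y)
Yes, this is an identity.

Claim: e^x / e^y = e^(x-y).
Reasoning: 1/e^y = e^(-y), so e^x / e^y = e^x · e^(-y) = e^(x + (-y)) = e^(x-y) by the product rule for exponents.
So the two sides agree for all real values of x and y for which both sides are defined.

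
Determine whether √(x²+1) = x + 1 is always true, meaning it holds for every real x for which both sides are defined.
No, this is NOT an identity.

Claim: √(x²+1) = x + 1.
Test a specific point where both sides are defined: x = 1/2.
LHS = √(x²+1) ≈ 1.1180
RHS = x + 1 ≈ 1.5000
Since 1.1180 ≠ 1.5000, the equation fails at this point, so it cannot hold for every real x for which both sides are defined.
(x+1)² = x² + 2x + 1 ≠ x² + 1 unless x = 0.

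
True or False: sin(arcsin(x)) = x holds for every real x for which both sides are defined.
True.

Claim: sin(arcsin(x)) = x.
Reasoning: For -1 ≤ x ≤ 1 (where arcsin is defined), arcsin(x) is by definition an angle whose sine equals x. Taking the sine of that angle returns x. (Note the other order, arcsin(sin x) = x, is NOT an identity.)
So the two sides agree for every real x for which both sides are defined.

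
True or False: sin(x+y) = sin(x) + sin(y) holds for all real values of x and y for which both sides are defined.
Claim: sin(x+y) = sin(x) + sin(y).
Test a specific point where both sides are defined: x = 2π/3, y = π/2.
LHS = sin(x+y) ≈ -0.5000
RHS = sin(x) + sin(y) ≈ 1.8660
Since -0.5000 ≠ 1.8660, the equation fails at this point, so it cannot hold for all real values of x and y for which both sides are defined.
The correct expansion is sin(x+y) = sin(x)cos(y) + cos(x)sin(y); sine is not additive.

Conclusion: False.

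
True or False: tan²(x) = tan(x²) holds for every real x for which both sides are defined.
False.

Claim: tan²(x) = tan(x²).
Test a specific point where both sides are defined: x = 3π/4.
LHS = tan²(x) ≈ 1.0000
RHS = tan(x²) ≈ -0.8977
Since 1.0000 ≠ -0.8977, the equation fails at this point, so it cannot hold for every real x for which both sides are defined.
tan²(x) means (tan x)², squaring the output; tan(x²) squares the input. These are different functions.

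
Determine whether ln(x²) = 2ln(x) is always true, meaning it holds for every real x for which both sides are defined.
Yes, this is an identity.

Claim: ln(x²) = 2ln(x).
Reasoning: The right side requires x > 0. For x > 0, x² = (e^(ln x))² = e^(2ln x), so ln(x²) = 2ln(x). (For x < 0 the right side is undefined, so those values are outside the claim.)
So the two sides agree for every real x for which both sides are defined.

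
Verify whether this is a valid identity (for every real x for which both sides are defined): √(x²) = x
Claim: √(x²) = x.
Test a specific point where both sides are defined: x = -2.
LHS = √(x²) ≈ 2.0000
RHS = x ≈ -2.0000
Since 2.0000 ≠ -2.0000, the equation fails at this point, so it cannot hold for every real x for which both sides are defined.
√(x²) = |x|, which differs from x whenever x < 0 (both sides are defined for every real x).

Conclusion: No, this is NOT an identity.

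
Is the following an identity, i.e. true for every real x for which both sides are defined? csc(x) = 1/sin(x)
Yes, this is an identity.

Claim: csc(x) = 1/sin(x).
Reasoning: csc(x) is by definition the reciprocal of sin(x), wherever sin(x) ≠ 0.
So the two sides agree for every real x for which both sides are defined.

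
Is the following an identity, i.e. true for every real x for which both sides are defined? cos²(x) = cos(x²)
No, this is NOT an identity.

Claim: cos²(x) = cos(x²).
Test a specific point where both sides are defined: x = -π/4.
LHS = cos²(x) ≈ 0.5000
RHS = cos(x²) ≈ 0.8157
Since 0.5000 ≠ 0.8157, the equation fails at this point, so it cannot hold for every real x for which both sides are defined.
cos²(x) means (cos x)², squaring the output; cos(x²) squares the input. These are different functions.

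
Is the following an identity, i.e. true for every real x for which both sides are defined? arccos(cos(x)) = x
No, this is NOT an identity.

Claim: arccos(cos(x)) = x.
Test a specific point where both sides are defined: x = -π/6.
LHS = arccos(cos(x)) ≈ 0.5236
RHS = x ≈ -0.5236
Since 0.5236 ≠ -0.5236, the equation fails at this point, so it cannot hold for every real x for which both sides are defined.
arccos only returns values in [0, π], so arccos(cos(x)) = x holds only for x in that interval, not for all real x.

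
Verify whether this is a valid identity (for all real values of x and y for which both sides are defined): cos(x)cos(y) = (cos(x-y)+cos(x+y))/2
Yes, this is an identity.

Claim: cos(x)cos(y) = (cos(x-y)+cos(x+y))/2.
Reasoning: cos(x-y) = cos(x)cos(y) + sin(x)sin(y) and cos(x+y) = cos(x)cos(y) - sin(x)sin(y). Adding, cos(x-y) + cos(x+y) = 2cos(x)cos(y); divide by 2.
So the two sides agree for all real values of x and y for which both sides are defined.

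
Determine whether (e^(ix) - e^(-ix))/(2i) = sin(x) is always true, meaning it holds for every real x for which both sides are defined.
Yes, this is an identity.

Claim: (e^(ix) - e^(-ix))/(2i) = sin(x).
Reasoning: By Euler's formula e^(ix) = cos(x) + i·sin(x) and e^(-ix) = cos(x) - i·sin(x). Subtracting cancels the cosine terms: e^(ix) - e^(-ix) = 2i·sin(x); divide by 2i.
So the two sides agree for every real x for which both sides are defined.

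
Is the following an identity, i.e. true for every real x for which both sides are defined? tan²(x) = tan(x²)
No, this is NOT an identity.

Claim: tan²(x) = tan(x²).
Test a specific point where both sides are defined: x = 2π/3.
LHS = tan²(x) ≈ 3.0000
RHS = tan(x²) ≈ 2.9590
Since 3.0000 ≠ 2.9590, the equation fails at this point, so it cannot hold for every real x for which both sides are defined.
tan²(x) means (tan x)², squaring the output; tan(x²) squares the input. These are different functions.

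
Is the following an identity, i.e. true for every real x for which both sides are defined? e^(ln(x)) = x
Yes, this is an identity.

Claim: e^(ln(x)) = x.
Reasoning: For x > 0, ln(x) is by definition the exponent p such that e^p = x. Raising e to that exponent therefore returns x: e^(ln x) = x.
So the two sides agree for every real x for which both sides are defined.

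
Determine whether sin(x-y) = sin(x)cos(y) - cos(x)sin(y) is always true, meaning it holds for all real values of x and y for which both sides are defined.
Yes, this is an identity.

Claim: sin(x-y) = sin(x)cos(y) - cos(x)sin(y).
Reasoning: Replace y by -y in sin(x+y) = sin(x)cos(y) + cos(x)sin(y) and use cos(-y) = cos(y), sin(-y) = -sin(y): sin(x-y) = sin(x)cos(y) - cos(x)sin(y).
So the two sides agree for all real values of x and y for which both sides are defined.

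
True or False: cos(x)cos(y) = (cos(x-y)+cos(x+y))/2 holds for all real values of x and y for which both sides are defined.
True.

Claim: cos(x)cos(y) = (cos(x-y)+cos(x+y))/2.
Reasoning: cos(x-y) = cos(x)cos(y) + sin(x)sin(y) and cos(x+y) = cos(x)cos(y) - sin(x)sin(y). Adding, cos(x-y) + cos(x+y) = 2cos(x)cos(y); divide by 2.
So the two sides agree for all real values of x and y for which both sides are defined.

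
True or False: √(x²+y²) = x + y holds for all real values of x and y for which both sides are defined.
Claim: √(x²+y²) = x + y.
Test a specific point where both sides are defined: x = 2, y = 2.
LHS = √(x²+y²) ≈ 2.8284
RHS = x + y ≈ 4.0000
Since 2.8284 ≠ 4.0000, the equation fails at this point, so it cannot hold for all real values of x and y for which both sides are defined.
(x+y)² = x² + 2xy + y², not x² + y², so the square root does not split this way.

Conclusion: False.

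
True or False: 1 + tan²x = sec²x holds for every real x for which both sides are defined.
Claim: 1 + tan²x = sec²x.
Reasoning: Start from sin²x + cos²x = 1 and divide every term by cos²x (allowed wherever tan x and sec x are defined): tan²x + 1 = 1/cos²x = sec²x.
So the two sides agree for every real x for which both sides are defined.

Conclusion: True.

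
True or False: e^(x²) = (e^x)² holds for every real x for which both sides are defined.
False.

Claim: e^(x²) = (e^x)².
Test a specific point where both sides are defined: x = -3.
LHS = e^(x²) ≈ 8103.0839
RHS = (e^x)² ≈ 0.0025
Since 8103.0839 ≠ 0.0025, the equation fails at this point, so it cannot hold for every real x for which both sides are defined.
(e^x)² = e^(2x), and 2x ≠ x² in general.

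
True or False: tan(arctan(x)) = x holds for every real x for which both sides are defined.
True.

Claim: tan(arctan(x)) = x.
Reasoning: For every real x, arctan(x) is by definition the angle in (-π/2, π/2) whose tangent equals x. Taking the tangent of that angle returns x.
So the two sides agree for every real x for which both sides are defined.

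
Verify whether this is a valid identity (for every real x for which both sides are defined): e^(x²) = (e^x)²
No, this is NOT an identity.

Claim: e^(x²) = (e^x)².
Test a specific point where both sides are defined: x = -1.
LHS = e^(x²) ≈ 2.7183
RHS = (e^x)² ≈ 0.1353
Since 2.7183 ≠ 0.1353, the equation fails at this point, so it cannot hold for every real x for which both sides are defined.
(e^x)² = e^(2x), and 2x ≠ x² in general.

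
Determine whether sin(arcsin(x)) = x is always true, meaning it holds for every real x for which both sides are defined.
Claim: sin(arcsin(x)) = x.
Reasoning: For -1 ≤ x ≤ 1 (where arcsin is defined), arcsin(x) is by definition an angle whose sine equals x. Taking the sine of that angle returns x. (Note the other order, arcsin(sin x) = x, is NOT an identity.)
So the two sides agree for every real x for which both sides are defined.

Conclusion: Yes, this is an identity.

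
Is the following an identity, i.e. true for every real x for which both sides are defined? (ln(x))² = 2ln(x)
Claim: (ln(x))² = 2ln(x).
Test a specific point where both sides are defined: x = 3/2.
LHS = (ln(x))² ≈ 0.1644
RHS = 2ln(x) ≈ 0.8109
Since 0.1644 ≠ 0.8109, the equation fails at this point, so it cannot hold for every real x for which both sides are defined.
2ln(x) equals ln(x²), which is not the same as (ln x)².

Conclusion: No, this is NOT an identity.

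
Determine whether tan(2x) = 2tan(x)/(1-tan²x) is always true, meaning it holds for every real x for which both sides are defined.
Yes, this is an identity.

Claim: tan(2x) = 2tan(x)/(1-tan²x).
Reasoning: tan(2x) = sin(2x)/cos(2x) = 2sin(x)cos(x) / (cos²x - sin²x). Divide numerator and denominator by cos²x: 2tan(x) / (1 - tan²x).
So the two sides agree for every real x for which both sides are defined.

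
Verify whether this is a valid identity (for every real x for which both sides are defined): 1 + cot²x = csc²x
Yes, this is an identity.

Claim: 1 + cot²x = csc²x.
Reasoning: Start from sin²x + cos²x = 1 and divide every term by sin²x (allowed wherever cot x and csc x are defined): 1 + cot²x = 1/sin²x = csc²x.
So the two sides agree for every real x for which both sides are defined.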